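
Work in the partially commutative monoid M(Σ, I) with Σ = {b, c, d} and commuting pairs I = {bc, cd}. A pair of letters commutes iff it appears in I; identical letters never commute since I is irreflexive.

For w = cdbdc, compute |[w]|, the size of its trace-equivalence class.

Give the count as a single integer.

piece 0:c — minimal
piece 1:d — minimal
piece 2:b rests on {1:d}
piece 3:d rests on {2:b}
piece 4:c rests on {0:c}
minimal pieces: {0:c, 1:d}
ways to finish when only these pieces remain (= sum over removing one remaining piece with nothing left below it):
  1 left: {3}→1  {4}→1
  2 left: {0,4}→1  {2,3}→1  {3,4}→2
  3 left: {0,3,4}→3  {1,2,3}→1  {2,3,4}→3
  placing 0:c first → 4 extensions
  placing 1:d first → 6 extensions
total linear extensions = 10

10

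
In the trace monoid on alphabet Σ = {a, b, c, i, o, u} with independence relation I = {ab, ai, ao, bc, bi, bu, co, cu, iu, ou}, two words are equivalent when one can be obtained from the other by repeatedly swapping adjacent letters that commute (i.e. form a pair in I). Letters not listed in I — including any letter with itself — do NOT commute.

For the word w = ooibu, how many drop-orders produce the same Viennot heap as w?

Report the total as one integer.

10

drop 0:o onto floor
drop 1:o onto {0:o}
drop 2:i onto {1:o}
drop 3:b onto {1:o}
drop 4:u onto floor
ground layer = {0:o, 4:u}
drop-orders for the pieces not yet dropped (sum over which currently-grounded one goes next):
  1 to go: {2} 1  {3} 1  {4} 1
  2 to go: {2,3} 2  {2,4} 2  {3,4} 2
  3 to go: {1,2,3} 2  {2,3,4} 6
  if 0:o drops first: 8 orders
  if 4:u drops first: 2 orders
heap linearizations: 10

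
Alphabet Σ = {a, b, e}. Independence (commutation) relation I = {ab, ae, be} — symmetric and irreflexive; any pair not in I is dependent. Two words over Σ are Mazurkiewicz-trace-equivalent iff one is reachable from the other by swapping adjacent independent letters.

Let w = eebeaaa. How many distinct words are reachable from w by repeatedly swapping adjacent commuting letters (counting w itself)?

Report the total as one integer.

piece 0:e — minimal
piece 1:e rests on {0:e}
piece 2:b — minimal
piece 3:e rests on {1:e}
piece 4:a — minimal
piece 5:a rests on {4:a}
piece 6:a rests on {5:a}
minimal pieces: {0:e, 2:b, 4:a}
ways to finish when only these pieces remain (= sum over removing one remaining piece with nothing left below it):
  1 left: {2}→1  {3}→1  {6}→1
  2 left: {1,3}→1  {2,3}→2  {2,6}→2  {3,6}→2  {5,6}→1
  3 left: {0,1,3}→1  {1,2,3}→3  {1,3,6}→3  {2,3,6}→6  {2,5,6}→3  {3,5,6}→3  {4,5,6}→1
  4 left: {0,1,2,3}→4  {0,1,3,6}→4  {1,2,3,6}→12  {1,3,5,6}→6  {2,3,5,6}→12  {2,4,5,6}→4  {3,4,5,6}→4
  5 left: {0,1,2,3,6}→20  {0,1,3,5,6}→10  {1,2,3,5,6}→30  {1,3,4,5,6}→10  {2,3,4,5,6}→20
  placing 0:e first → 60 extensions
  placing 2:b first → 20 extensions
  placing 4:a first → 60 extensions
total linear extensions = 140

140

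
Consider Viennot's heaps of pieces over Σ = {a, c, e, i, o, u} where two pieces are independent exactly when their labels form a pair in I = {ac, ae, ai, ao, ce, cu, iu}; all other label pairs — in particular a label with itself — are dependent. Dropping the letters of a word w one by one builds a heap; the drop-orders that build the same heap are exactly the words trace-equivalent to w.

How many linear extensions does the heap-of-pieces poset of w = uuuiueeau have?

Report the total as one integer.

drop 0:u onto floor
drop 1:u onto {0:u}
drop 2:u onto {1:u}
drop 3:i onto floor
drop 4:u onto {2:u}
drop 5:e onto {3:i, 4:u}
drop 6:e onto {5:e}
drop 7:a onto {4:u}
drop 8:u onto {6:e, 7:a}
ground layer = {0:u, 3:i}
drop-orders for the pieces not yet dropped (sum over which currently-grounded one goes next):
  1 to go: {8} 1
  2 to go: {6,8} 1  {7,8} 1
  3 to go: {5,6,8} 1  {6,7,8} 2
  4 to go: {3,5,6,8} 1  {5,6,7,8} 3
  5 to go: {3,5,6,7,8} 4  {4,5,6,7,8} 3
  6 to go: {2,4,5,6,7,8} 3  {3,4,5,6,7,8} 7
  7 to go: {1,2,4,5,6,7,8} 3  {2,3,4,5,6,7,8} 10
  if 0:u drops first: 13 orders
  if 3:i drops first: 3 orders
heap linearizations: 16

16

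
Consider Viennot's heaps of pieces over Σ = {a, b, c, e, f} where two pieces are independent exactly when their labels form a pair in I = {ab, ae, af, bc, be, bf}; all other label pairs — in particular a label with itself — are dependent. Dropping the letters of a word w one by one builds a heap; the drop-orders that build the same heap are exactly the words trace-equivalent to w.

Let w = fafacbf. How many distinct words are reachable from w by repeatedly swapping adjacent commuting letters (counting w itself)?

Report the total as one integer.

#0=f has no predecessor
#1=a has no predecessor
#2=f depends on [0:f]
#3=a depends on [1:a]
#4=c depends on [2:f, 3:a]
#5=b has no predecessor
#6=f depends on [4:c]
sources: [0:f, 1:a, 5:b]
N(rest) = Σ N(rest − s) over sources s of rest; N(one piece) = 1:
  size 1 → [5]=1  [6]=1
  size 2 → [4,6]=1  [5,6]=2
  size 3 → [2,4,6]=1  [3,4,6]=1  [4,5,6]=3
  size 4 → [0,2,4,6]=1  [1,3,4,6]=1  [2,3,4,6]=2  [2,4,5,6]=4  [3,4,5,6]=4
  size 5 → [0,2,3,4,6]=3  [0,2,4,5,6]=5  [1,2,3,4,6]=3  [1,3,4,5,6]=5  [2,3,4,5,6]=10
  first=0(f) contributes 18
  first=1(a) contributes 18
  first=5(b) contributes 6
|[w]| = 42

42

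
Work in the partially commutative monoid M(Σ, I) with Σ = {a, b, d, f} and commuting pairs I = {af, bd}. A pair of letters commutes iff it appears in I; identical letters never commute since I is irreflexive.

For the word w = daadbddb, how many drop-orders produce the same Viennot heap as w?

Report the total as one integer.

0(d) covers ∅
1(a) covers 0:d
2(a) covers 1:a
3(d) covers 2:a
4(b) covers 2:a
5(d) covers 3:d
6(d) covers 5:d
7(b) covers 4:b
floor of heap: 0:d
completions by unplaced set U, small U first (add the entries for U minus each lowest piece of U):
  |U|=1: {6}:1  {7}:1
  |U|=2: {4,7}:1  {5,6}:1  {6,7}:2
  |U|=3: {3,5,6}:1  {4,6,7}:3  {5,6,7}:3
  |U|=4: {3,5,6,7}:4  {4,5,6,7}:6
  |U|=5: {3,4,5,6,7}:10
  |U|=6: {2,3,4,5,6,7}:10
  start at 0(d): 10

10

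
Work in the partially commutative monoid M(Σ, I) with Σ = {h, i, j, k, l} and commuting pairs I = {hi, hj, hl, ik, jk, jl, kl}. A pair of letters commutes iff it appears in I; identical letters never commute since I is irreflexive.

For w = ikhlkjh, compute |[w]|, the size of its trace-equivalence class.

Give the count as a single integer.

#0=i has no predecessor
#1=k has no predecessor
#2=h depends on [1:k]
#3=l depends on [0:i]
#4=k depends on [2:h]
#5=j depends on [0:i]
#6=h depends on [4:k]
sources: [0:i, 1:k]
N(rest) = Σ N(rest − s) over sources s of rest; N(one piece) = 1:
  size 1 → [3]=1  [5]=1  [6]=1
  size 2 → [3,5]=2  [3,6]=2  [4,6]=1  [5,6]=2
  size 3 → [0,3,5]=2  [2,4,6]=1  [3,4,6]=3  [3,5,6]=6  [4,5,6]=3
  size 4 → [0,3,5,6]=8  [1,2,4,6]=1  [2,3,4,6]=4  [2,4,5,6]=4  [3,4,5,6]=12
  size 5 → [0,3,4,5,6]=20  [1,2,3,4,6]=5  [1,2,4,5,6]=5  [2,3,4,5,6]=20
  first=0(i) contributes 30
  first=1(k) contributes 40
|[w]| = 70

70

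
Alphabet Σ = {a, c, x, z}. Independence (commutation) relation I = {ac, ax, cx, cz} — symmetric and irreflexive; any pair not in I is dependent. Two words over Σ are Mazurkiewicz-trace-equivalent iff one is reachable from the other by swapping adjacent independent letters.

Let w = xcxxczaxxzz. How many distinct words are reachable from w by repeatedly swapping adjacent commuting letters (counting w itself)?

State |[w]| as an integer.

#0=x has no predecessor
#1=c has no predecessor
#2=x depends on [0:x]
#3=x depends on [2:x]
#4=c depends on [1:c]
#5=z depends on [3:x]
#6=a depends on [5:z]
#7=x depends on [5:z]
#8=x depends on [7:x]
#9=z depends on [6:a, 8:x]
#10=z depends on [9:z]
sources: [0:x, 1:c]
N(rest) = Σ N(rest − s) over sources s of rest; N(one piece) = 1:
  size 1 → [4]=1  [10]=1
  size 2 → [1,4]=1  [4,10]=2  [9,10]=1
  size 3 → [1,4,10]=3  [4,9,10]=3  [6,9,10]=1  [8,9,10]=1
  size 4 → [1,4,9,10]=6  [4,6,9,10]=4  [4,8,9,10]=4  [6,8,9,10]=2  [7,8,9,10]=1
  size 5 → [1,4,6,9,10]=10  [1,4,8,9,10]=10  [4,6,8,9,10]=10  [4,7,8,9,10]=5  [6,7,8,9,10]=3
  size 6 → [1,4,6,8,9,10]=30  [1,4,7,8,9,10]=15  [4,6,7,8,9,10]=18  [5,6,7,8,9,10]=3
  size 7 → [1,4,6,7,8,9,10]=63  [3,5,6,7,8,9,10]=3  [4,5,6,7,8,9,10]=21
  size 8 → [1,4,5,6,7,8,9,10]=84  [2,3,5,6,7,8,9,10]=3  [3,4,5,6,7,8,9,10]=24
  size 9 → [0,2,3,5,6,7,8,9,10]=3  [1,3,4,5,6,7,8,9,10]=108  [2,3,4,5,6,7,8,9,10]=27
  first=0(x) contributes 135
  first=1(c) contributes 30
|[w]| = 165

165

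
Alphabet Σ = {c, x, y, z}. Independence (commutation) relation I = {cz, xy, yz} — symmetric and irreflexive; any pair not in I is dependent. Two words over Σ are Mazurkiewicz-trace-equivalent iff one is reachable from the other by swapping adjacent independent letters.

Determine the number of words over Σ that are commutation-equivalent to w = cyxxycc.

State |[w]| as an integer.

6

drop 0:c onto floor
drop 1:y onto {0:c}
drop 2:x onto {0:c}
drop 3:x onto {2:x}
drop 4:y onto {1:y}
drop 5:c onto {3:x, 4:y}
drop 6:c onto {5:c}
ground layer = {0:c}
drop-orders for the pieces not yet dropped (sum over which currently-grounded one goes next):
  1 to go: {6} 1
  2 to go: {5,6} 1
  3 to go: {3,5,6} 1  {4,5,6} 1
  4 to go: {1,4,5,6} 1  {2,3,5,6} 1  {3,4,5,6} 2
  5 to go: {1,3,4,5,6} 3  {2,3,4,5,6} 3
  if 0:c drops first: 6 orders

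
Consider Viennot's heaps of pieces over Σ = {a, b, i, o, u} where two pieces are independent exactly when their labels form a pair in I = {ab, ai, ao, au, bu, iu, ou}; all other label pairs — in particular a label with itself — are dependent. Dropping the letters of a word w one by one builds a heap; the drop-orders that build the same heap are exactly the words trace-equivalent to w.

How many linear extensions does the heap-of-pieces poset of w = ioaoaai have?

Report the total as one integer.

piece 0:i — minimal
piece 1:o rests on {0:i}
piece 2:a — minimal
piece 3:o rests on {1:o}
piece 4:a rests on {2:a}
piece 5:a rests on {4:a}
piece 6:i rests on {3:o}
minimal pieces: {0:i, 2:a}
ways to finish when only these pieces remain (= sum over removing one remaining piece with nothing left below it):
  1 left: {5}→1  {6}→1
  2 left: {3,6}→1  {4,5}→1  {5,6}→2
  3 left: {1,3,6}→1  {2,4,5}→1  {3,5,6}→3  {4,5,6}→3
  4 left: {0,1,3,6}→1  {1,3,5,6}→4  {2,4,5,6}→4  {3,4,5,6}→6
  5 left: {0,1,3,5,6}→5  {1,3,4,5,6}→10  {2,3,4,5,6}→10
  placing 0:i first → 20 extensions
  placing 2:a first → 15 extensions
total linear extensions = 35

35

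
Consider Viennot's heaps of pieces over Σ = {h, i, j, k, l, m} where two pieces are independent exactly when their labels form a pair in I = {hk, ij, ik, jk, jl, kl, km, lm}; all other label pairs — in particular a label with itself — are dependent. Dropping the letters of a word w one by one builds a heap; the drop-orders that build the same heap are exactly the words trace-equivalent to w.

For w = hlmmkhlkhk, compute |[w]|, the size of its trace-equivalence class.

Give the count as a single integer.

piece 0:h — minimal
piece 1:l rests on {0:h}
piece 2:m rests on {0:h}
piece 3:m rests on {2:m}
piece 4:k — minimal
piece 5:h rests on {1:l, 3:m}
piece 6:l rests on {5:h}
piece 7:k rests on {4:k}
piece 8:h rests on {6:l}
piece 9:k rests on {7:k}
minimal pieces: {0:h, 4:k}
ways to finish when only these pieces remain (= sum over removing one remaining piece with nothing left below it):
  1 left: {8}→1  {9}→1
  2 left: {6,8}→1  {7,9}→1  {8,9}→2
  3 left: {4,7,9}→1  {5,6,8}→1  {6,8,9}→3  {7,8,9}→3
  4 left: {1,5,6,8}→1  {3,5,6,8}→1  {4,7,8,9}→4  {5,6,8,9}→4  {6,7,8,9}→6
  5 left: {1,3,5,6,8}→2  {1,5,6,8,9}→5  {2,3,5,6,8}→1  {3,5,6,8,9}→5  {4,6,7,8,9}→10  {5,6,7,8,9}→10
  6 left: {1,2,3,5,6,8}→3  {1,3,5,6,8,9}→12  {1,5,6,7,8,9}→15  {2,3,5,6,8,9}→6  {3,5,6,7,8,9}→15  {4,5,6,7,8,9}→20
  7 left: {0,1,2,3,5,6,8}→3  {1,2,3,5,6,8,9}→21  {1,3,5,6,7,8,9}→42  {1,4,5,6,7,8,9}→35  {2,3,5,6,7,8,9}→21  {3,4,5,6,7,8,9}→35
  8 left: {0,1,2,3,5,6,8,9}→24  {1,2,3,5,6,7,8,9}→84  {1,3,4,5,6,7,8,9}→112  {2,3,4,5,6,7,8,9}→56
  placing 0:h first → 252 extensions
  placing 4:k first → 108 extensions
total linear extensions = 360

360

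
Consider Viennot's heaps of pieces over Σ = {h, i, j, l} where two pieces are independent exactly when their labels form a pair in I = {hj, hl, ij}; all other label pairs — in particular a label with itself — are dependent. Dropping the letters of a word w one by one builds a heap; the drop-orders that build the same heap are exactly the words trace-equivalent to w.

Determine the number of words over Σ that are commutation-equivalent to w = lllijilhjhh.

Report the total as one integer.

0(l) covers ∅
1(l) covers 0:l
2(l) covers 1:l
3(i) covers 2:l
4(j) covers 2:l
5(i) covers 3:i
6(l) covers 4:j, 5:i
7(h) covers 5:i
8(j) covers 6:l
9(h) covers 7:h
10(h) covers 9:h
floor of heap: 0:l
completions by unplaced set U, small U first (add the entries for U minus each lowest piece of U):
  |U|=1: {8}:1  {10}:1
  |U|=2: {6,8}:1  {8,10}:2  {9,10}:1
  |U|=3: {4,6,8}:1  {6,8,10}:3  {7,9,10}:1  {8,9,10}:3
  |U|=4: {4,6,8,10}:4  {6,8,9,10}:6  {7,8,9,10}:4
  |U|=5: {4,6,8,9,10}:10  {6,7,8,9,10}:10
  |U|=6: {4,6,7,8,9,10}:20  {5,6,7,8,9,10}:10
  |U|=7: {3,5,6,7,8,9,10}:10  {4,5,6,7,8,9,10}:30
  |U|=8: {3,4,5,6,7,8,9,10}:40
  |U|=9: {2,3,4,5,6,7,8,9,10}:40
  start at 0(l): 40

40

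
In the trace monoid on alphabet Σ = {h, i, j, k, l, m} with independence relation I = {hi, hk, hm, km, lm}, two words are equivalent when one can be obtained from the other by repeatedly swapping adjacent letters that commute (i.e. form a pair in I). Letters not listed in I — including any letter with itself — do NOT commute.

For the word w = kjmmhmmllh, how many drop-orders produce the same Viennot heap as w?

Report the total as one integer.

piece 0:k — minimal
piece 1:j rests on {0:k}
piece 2:m rests on {1:j}
piece 3:m rests on {2:m}
piece 4:h rests on {1:j}
piece 5:m rests on {3:m}
piece 6:m rests on {5:m}
piece 7:l rests on {4:h}
piece 8:l rests on {7:l}
piece 9:h rests on {8:l}
minimal pieces: {0:k}
ways to finish when only these pieces remain (= sum over removing one remaining piece with nothing left below it):
  1 left: {6}→1  {9}→1
  2 left: {5,6}→1  {6,9}→2  {8,9}→1
  3 left: {3,5,6}→1  {5,6,9}→3  {6,8,9}→3  {7,8,9}→1
  4 left: {2,3,5,6}→1  {3,5,6,9}→4  {4,7,8,9}→1  {5,6,8,9}→6  {6,7,8,9}→4
  5 left: {2,3,5,6,9}→5  {3,5,6,8,9}→10  {4,6,7,8,9}→5  {5,6,7,8,9}→10
  6 left: {2,3,5,6,8,9}→15  {3,5,6,7,8,9}→20  {4,5,6,7,8,9}→15
  7 left: {2,3,5,6,7,8,9}→35  {3,4,5,6,7,8,9}→35
  8 left: {2,3,4,5,6,7,8,9}→70
  placing 0:k first → 70 extensions

70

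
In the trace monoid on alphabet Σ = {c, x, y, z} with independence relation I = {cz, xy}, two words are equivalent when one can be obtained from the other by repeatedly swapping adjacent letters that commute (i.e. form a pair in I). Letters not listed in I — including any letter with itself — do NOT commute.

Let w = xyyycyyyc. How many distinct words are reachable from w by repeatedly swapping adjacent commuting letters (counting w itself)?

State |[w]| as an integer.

4

piece 0:x — minimal
piece 1:y — minimal
piece 2:y rests on {1:y}
piece 3:y rests on {2:y}
piece 4:c rests on {0:x, 3:y}
piece 5:y rests on {4:c}
piece 6:y rests on {5:y}
piece 7:y rests on {6:y}
piece 8:c rests on {7:y}
minimal pieces: {0:x, 1:y}
ways to finish when only these pieces remain (= sum over removing one remaining piece with nothing left below it):
  1 left: {8}→1
  2 left: {7,8}→1
  3 left: {6,7,8}→1
  4 left: {5,6,7,8}→1
  5 left: {4,5,6,7,8}→1
  6 left: {0,4,5,6,7,8}→1  {3,4,5,6,7,8}→1
  7 left: {0,3,4,5,6,7,8}→2  {2,3,4,5,6,7,8}→1
  placing 0:x first → 1 extensions
  placing 1:y first → 3 extensions
total linear extensions = 4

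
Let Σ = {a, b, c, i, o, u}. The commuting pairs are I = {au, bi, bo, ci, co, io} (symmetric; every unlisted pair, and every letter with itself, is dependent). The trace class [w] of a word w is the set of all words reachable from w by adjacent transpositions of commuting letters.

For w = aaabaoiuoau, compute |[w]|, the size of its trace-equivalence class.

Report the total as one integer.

4

piece 0:a — minimal
piece 1:a rests on {0:a}
piece 2:a rests on {1:a}
piece 3:b rests on {2:a}
piece 4:a rests on {3:b}
piece 5:o rests on {4:a}
piece 6:i rests on {4:a}
piece 7:u rests on {5:o, 6:i}
piece 8:o rests on {7:u}
piece 9:a rests on {8:o}
piece 10:u rests on {8:o}
minimal pieces: {0:a}
ways to finish when only these pieces remain (= sum over removing one remaining piece with nothing left below it):
  1 left: {9}→1  {10}→1
  2 left: {9,10}→2
  3 left: {8,9,10}→2
  4 left: {7,8,9,10}→2
  5 left: {5,7,8,9,10}→2  {6,7,8,9,10}→2
  6 left: {5,6,7,8,9,10}→4
  7 left: {4,5,6,7,8,9,10}→4
  8 left: {3,4,5,6,7,8,9,10}→4
  9 left: {2,3,4,5,6,7,8,9,10}→4
  placing 0:a first → 4 extensions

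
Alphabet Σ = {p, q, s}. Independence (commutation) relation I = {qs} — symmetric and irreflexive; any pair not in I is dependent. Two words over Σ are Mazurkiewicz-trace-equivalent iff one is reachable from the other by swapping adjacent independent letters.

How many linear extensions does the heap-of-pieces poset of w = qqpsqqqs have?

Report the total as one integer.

10

0(q) covers ∅
1(q) covers 0:q
2(p) covers 1:q
3(s) covers 2:p
4(q) covers 2:p
5(q) covers 4:q
6(q) covers 5:q
7(s) covers 3:s
floor of heap: 0:q
completions by unplaced set U, small U first (add the entries for U minus each lowest piece of U):
  |U|=1: {6}:1  {7}:1
  |U|=2: {3,7}:1  {5,6}:1  {6,7}:2
  |U|=3: {3,6,7}:3  {4,5,6}:1  {5,6,7}:3
  |U|=4: {3,5,6,7}:6  {4,5,6,7}:4
  |U|=5: {3,4,5,6,7}:10
  |U|=6: {2,3,4,5,6,7}:10
  start at 0(q): 10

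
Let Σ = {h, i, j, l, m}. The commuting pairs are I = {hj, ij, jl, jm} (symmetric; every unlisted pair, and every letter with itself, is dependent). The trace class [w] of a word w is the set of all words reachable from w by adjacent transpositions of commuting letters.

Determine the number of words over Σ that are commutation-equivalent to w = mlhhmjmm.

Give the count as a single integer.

piece 0:m — minimal
piece 1:l rests on {0:m}
piece 2:h rests on {1:l}
piece 3:h rests on {2:h}
piece 4:m rests on {3:h}
piece 5:j — minimal
piece 6:m rests on {4:m}
piece 7:m rests on {6:m}
minimal pieces: {0:m, 5:j}
ways to finish when only these pieces remain (= sum over removing one remaining piece with nothing left below it):
  1 left: {5}→1  {7}→1
  2 left: {5,7}→2  {6,7}→1
  3 left: {4,6,7}→1  {5,6,7}→3
  4 left: {3,4,6,7}→1  {4,5,6,7}→4
  5 left: {2,3,4,6,7}→1  {3,4,5,6,7}→5
  6 left: {1,2,3,4,6,7}→1  {2,3,4,5,6,7}→6
  placing 0:m first → 7 extensions
  placing 5:j first → 1 extensions
total linear extensions = 8

8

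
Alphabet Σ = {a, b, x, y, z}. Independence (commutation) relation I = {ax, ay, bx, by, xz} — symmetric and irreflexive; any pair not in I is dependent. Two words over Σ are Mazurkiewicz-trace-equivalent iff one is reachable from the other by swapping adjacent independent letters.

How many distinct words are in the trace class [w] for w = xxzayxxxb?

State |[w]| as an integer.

64

0(x) covers ∅
1(x) covers 0:x
2(z) covers ∅
3(a) covers 2:z
4(y) covers 1:x, 2:z
5(x) covers 4:y
6(x) covers 5:x
7(x) covers 6:x
8(b) covers 3:a
floor of heap: 0:x, 2:z
completions by unplaced set U, small U first (add the entries for U minus each lowest piece of U):
  |U|=1: {7}:1  {8}:1
  |U|=2: {3,8}:1  {6,7}:1  {7,8}:2
  |U|=3: {3,7,8}:3  {5,6,7}:1  {6,7,8}:3
  |U|=4: {3,6,7,8}:6  {4,5,6,7}:1  {5,6,7,8}:4
  |U|=5: {1,4,5,6,7}:1  {3,5,6,7,8}:10  {4,5,6,7,8}:5
  |U|=6: {0,1,4,5,6,7}:1  {1,4,5,6,7,8}:6  {3,4,5,6,7,8}:15
  |U|=7: {0,1,4,5,6,7,8}:7  {1,3,4,5,6,7,8}:21  {2,3,4,5,6,7,8}:15
  start at 0(x): 36
  start at 2(z): 28
sum over floor = 64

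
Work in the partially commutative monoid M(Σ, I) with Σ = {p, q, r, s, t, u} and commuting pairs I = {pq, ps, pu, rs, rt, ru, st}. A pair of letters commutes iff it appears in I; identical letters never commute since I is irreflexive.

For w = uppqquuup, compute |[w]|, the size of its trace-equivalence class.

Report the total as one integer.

drop 0:u onto floor
drop 1:p onto floor
drop 2:p onto {1:p}
drop 3:q onto {0:u}
drop 4:q onto {3:q}
drop 5:u onto {4:q}
drop 6:u onto {5:u}
drop 7:u onto {6:u}
drop 8:p onto {2:p}
ground layer = {0:u, 1:p}
drop-orders for the pieces not yet dropped (sum over which currently-grounded one goes next):
  1 to go: {7} 1  {8} 1
  2 to go: {2,8} 1  {6,7} 1  {7,8} 2
  3 to go: {1,2,8} 1  {2,7,8} 3  {5,6,7} 1  {6,7,8} 3
  4 to go: {1,2,7,8} 4  {2,6,7,8} 6  {4,5,6,7} 1  {5,6,7,8} 4
  5 to go: {1,2,6,7,8} 10  {2,5,6,7,8} 10  {3,4,5,6,7} 1  {4,5,6,7,8} 5
  6 to go: {0,3,4,5,6,7} 1  {1,2,5,6,7,8} 20  {2,4,5,6,7,8} 15  {3,4,5,6,7,8} 6
  7 to go: {0,3,4,5,6,7,8} 7  {1,2,4,5,6,7,8} 35  {2,3,4,5,6,7,8} 21
  if 0:u drops first: 56 orders
  if 1:p drops first: 28 orders
heap linearizations: 84

84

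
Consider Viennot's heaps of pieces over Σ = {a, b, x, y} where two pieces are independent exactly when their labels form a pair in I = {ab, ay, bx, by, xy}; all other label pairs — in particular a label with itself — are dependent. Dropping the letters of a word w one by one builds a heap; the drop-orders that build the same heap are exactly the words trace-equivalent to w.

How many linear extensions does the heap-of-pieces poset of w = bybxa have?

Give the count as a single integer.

30

0(b) covers ∅
1(y) covers ∅
2(b) covers 0:b
3(x) covers ∅
4(a) covers 3:x
floor of heap: 0:b, 1:y, 3:x
completions by unplaced set U, small U first (add the entries for U minus each lowest piece of U):
  |U|=1: {1}:1  {2}:1  {4}:1
  |U|=2: {0,2}:1  {1,2}:2  {1,4}:2  {2,4}:2  {3,4}:1
  |U|=3: {0,1,2}:3  {0,2,4}:3  {1,2,4}:6  {1,3,4}:3  {2,3,4}:3
  start at 0(b): 12
  start at 1(y): 6
  start at 3(x): 12
sum over floor = 30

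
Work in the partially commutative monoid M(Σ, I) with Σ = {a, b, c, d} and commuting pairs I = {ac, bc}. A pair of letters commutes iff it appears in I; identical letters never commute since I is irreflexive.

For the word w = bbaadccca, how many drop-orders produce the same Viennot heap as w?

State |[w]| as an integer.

4

#0=b has no predecessor
#1=b depends on [0:b]
#2=a depends on [1:b]
#3=a depends on [2:a]
#4=d depends on [3:a]
#5=c depends on [4:d]
#6=c depends on [5:c]
#7=c depends on [6:c]
#8=a depends on [4:d]
sources: [0:b]
N(rest) = Σ N(rest − s) over sources s of rest; N(one piece) = 1:
  size 1 → [7]=1  [8]=1
  size 2 → [6,7]=1  [7,8]=2
  size 3 → [5,6,7]=1  [6,7,8]=3
  size 4 → [5,6,7,8]=4
  size 5 → [4,5,6,7,8]=4
  size 6 → [3,4,5,6,7,8]=4
  size 7 → [2,3,4,5,6,7,8]=4
  first=0(b) contributes 4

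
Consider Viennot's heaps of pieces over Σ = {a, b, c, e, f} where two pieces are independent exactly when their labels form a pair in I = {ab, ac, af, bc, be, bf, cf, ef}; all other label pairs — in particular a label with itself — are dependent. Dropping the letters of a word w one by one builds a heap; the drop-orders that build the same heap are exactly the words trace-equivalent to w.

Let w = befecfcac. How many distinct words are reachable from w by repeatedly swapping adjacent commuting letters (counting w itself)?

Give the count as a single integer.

piece 0:b — minimal
piece 1:e — minimal
piece 2:f — minimal
piece 3:e rests on {1:e}
piece 4:c rests on {3:e}
piece 5:f rests on {2:f}
piece 6:c rests on {4:c}
piece 7:a rests on {3:e}
piece 8:c rests on {6:c}
minimal pieces: {0:b, 1:e, 2:f}
ways to finish when only these pieces remain (= sum over removing one remaining piece with nothing left below it):
  1 left: {0}→1  {5}→1  {7}→1  {8}→1
  2 left: {0,5}→2  {0,7}→2  {0,8}→2  {2,5}→1  {5,7}→2  {5,8}→2  {6,8}→1  {7,8}→2
  3 left: {0,2,5}→3  {0,5,7}→6  {0,5,8}→6  {0,6,8}→3  {0,7,8}→6  {2,5,7}→3  {2,5,8}→3  {4,6,8}→1  {5,6,8}→3  {5,7,8}→6  {6,7,8}→3
  4 left: {0,2,5,7}→12  {0,2,5,8}→12  {0,4,6,8}→4  {0,5,6,8}→12  {0,5,7,8}→24  {0,6,7,8}→12  {2,5,6,8}→6  {2,5,7,8}→12  {4,5,6,8}→4  {4,6,7,8}→4  {5,6,7,8}→12
  5 left: {0,2,5,6,8}→30  {0,2,5,7,8}→60  {0,4,5,6,8}→20  {0,4,6,7,8}→20  {0,5,6,7,8}→60  {2,4,5,6,8}→10  {2,5,6,7,8}→30  {3,4,6,7,8}→4  {4,5,6,7,8}→20
  6 left: {0,2,4,5,6,8}→60  {0,2,5,6,7,8}→180  {0,3,4,6,7,8}→24  {0,4,5,6,7,8}→120  {1,3,4,6,7,8}→4  {2,4,5,6,7,8}→60  {3,4,5,6,7,8}→24
  7 left: {0,1,3,4,6,7,8}→28  {0,2,4,5,6,7,8}→420  {0,3,4,5,6,7,8}→168  {1,3,4,5,6,7,8}→28  {2,3,4,5,6,7,8}→84
  placing 0:b first → 112 extensions
  placing 1:e first → 672 extensions
  placing 2:f first → 224 extensions
total linear extensions = 1008

1008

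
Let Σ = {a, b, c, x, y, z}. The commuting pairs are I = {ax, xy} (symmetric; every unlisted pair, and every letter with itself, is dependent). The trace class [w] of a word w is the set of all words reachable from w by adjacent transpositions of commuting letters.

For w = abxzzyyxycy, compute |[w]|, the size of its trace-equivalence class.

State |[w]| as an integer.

#0=a has no predecessor
#1=b depends on [0:a]
#2=x depends on [1:b]
#3=z depends on [2:x]
#4=z depends on [3:z]
#5=y depends on [4:z]
#6=y depends on [5:y]
#7=x depends on [4:z]
#8=y depends on [6:y]
#9=c depends on [7:x, 8:y]
#10=y depends on [9:c]
sources: [0:a]
N(rest) = Σ N(rest − s) over sources s of rest; N(one piece) = 1:
  size 1 → [10]=1
  size 2 → [9,10]=1
  size 3 → [7,9,10]=1  [8,9,10]=1
  size 4 → [6,8,9,10]=1  [7,8,9,10]=2
  size 5 → [5,6,8,9,10]=1  [6,7,8,9,10]=3
  size 6 → [5,6,7,8,9,10]=4
  size 7 → [4,5,6,7,8,9,10]=4
  size 8 → [3,4,5,6,7,8,9,10]=4
  size 9 → [2,3,4,5,6,7,8,9,10]=4
  first=0(a) contributes 4

4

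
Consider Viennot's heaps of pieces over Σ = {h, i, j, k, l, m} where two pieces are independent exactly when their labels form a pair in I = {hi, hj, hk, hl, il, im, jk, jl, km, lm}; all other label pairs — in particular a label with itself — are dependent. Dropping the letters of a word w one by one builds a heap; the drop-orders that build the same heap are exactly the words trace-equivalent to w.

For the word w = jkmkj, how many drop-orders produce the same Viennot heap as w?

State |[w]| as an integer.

#0=j has no predecessor
#1=k has no predecessor
#2=m depends on [0:j]
#3=k depends on [1:k]
#4=j depends on [2:m]
sources: [0:j, 1:k]
N(rest) = Σ N(rest − s) over sources s of rest; N(one piece) = 1:
  size 1 → [3]=1  [4]=1
  size 2 → [1,3]=1  [2,4]=1  [3,4]=2
  size 3 → [0,2,4]=1  [1,3,4]=3  [2,3,4]=3
  first=0(j) contributes 6
  first=1(k) contributes 4
|[w]| = 10

10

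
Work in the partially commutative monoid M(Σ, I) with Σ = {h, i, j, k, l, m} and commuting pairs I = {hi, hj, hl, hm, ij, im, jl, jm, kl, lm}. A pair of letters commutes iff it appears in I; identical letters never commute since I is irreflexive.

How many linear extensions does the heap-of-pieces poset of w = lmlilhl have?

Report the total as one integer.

42

0(l) covers ∅
1(m) covers ∅
2(l) covers 0:l
3(i) covers 2:l
4(l) covers 3:i
5(h) covers ∅
6(l) covers 4:l
floor of heap: 0:l, 1:m, 5:h
completions by unplaced set U, small U first (add the entries for U minus each lowest piece of U):
  |U|=1: {1}:1  {5}:1  {6}:1
  |U|=2: {1,5}:2  {1,6}:2  {4,6}:1  {5,6}:2
  |U|=3: {1,4,6}:3  {1,5,6}:6  {3,4,6}:1  {4,5,6}:3
  |U|=4: {1,3,4,6}:4  {1,4,5,6}:12  {2,3,4,6}:1  {3,4,5,6}:4
  |U|=5: {0,2,3,4,6}:1  {1,2,3,4,6}:5  {1,3,4,5,6}:20  {2,3,4,5,6}:5
  start at 0(l): 30
  start at 1(m): 6
  start at 5(h): 6
sum over floor = 42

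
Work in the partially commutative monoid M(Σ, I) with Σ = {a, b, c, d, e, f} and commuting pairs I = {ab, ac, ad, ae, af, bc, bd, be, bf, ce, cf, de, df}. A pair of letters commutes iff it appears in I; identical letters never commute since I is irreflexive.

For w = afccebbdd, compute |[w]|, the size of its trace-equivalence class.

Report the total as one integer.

3780

drop 0:a onto floor
drop 1:f onto floor
drop 2:c onto floor
drop 3:c onto {2:c}
drop 4:e onto {1:f}
drop 5:b onto floor
drop 6:b onto {5:b}
drop 7:d onto {3:c}
drop 8:d onto {7:d}
ground layer = {0:a, 1:f, 2:c, 5:b}
drop-orders for the pieces not yet dropped (sum over which currently-grounded one goes next):
  1 to go: {0} 1  {4} 1  {6} 1  {8} 1
  2 to go: {0,4} 2  {0,6} 2  {0,8} 2  {1,4} 1  {4,6} 2  {4,8} 2  {5,6} 1  {6,8} 2  {7,8} 1
  3 to go: {0,1,4} 3  {0,4,6} 6  {0,4,8} 6  {0,5,6} 3  {0,6,8} 6  {0,7,8} 3  {1,4,6} 3  {1,4,8} 3  {3,7,8} 1  {4,5,6} 3  {4,6,8} 6  {4,7,8} 3  {5,6,8} 3  {6,7,8} 3
  4 to go: {0,1,4,6} 12  {0,1,4,8} 12  {0,3,7,8} 4  {0,4,5,6} 12  {0,4,6,8} 24  {0,4,7,8} 12  {0,5,6,8} 12  {0,6,7,8} 12  {1,4,5,6} 6  {1,4,6,8} 12  {1,4,7,8} 6  {2,3,7,8} 1  {3,4,7,8} 4  {3,6,7,8} 4  {4,5,6,8} 12  {4,6,7,8} 12  {5,6,7,8} 6
  5 to go: {0,1,4,5,6} 30  {0,1,4,6,8} 60  {0,1,4,7,8} 30  {0,2,3,7,8} 5  {0,3,4,7,8} 20  {0,3,6,7,8} 20  {0,4,5,6,8} 60  {0,4,6,7,8} 60  {0,5,6,7,8} 30  {1,3,4,7,8} 10  {1,4,5,6,8} 30  {1,4,6,7,8} 30  {2,3,4,7,8} 5  {2,3,6,7,8} 5  {3,4,6,7,8} 20  {3,5,6,7,8} 10  {4,5,6,7,8} 30
  6 to go: {0,1,3,4,7,8} 60  {0,1,4,5,6,8} 180  {0,1,4,6,7,8} 180  {0,2,3,4,7,8} 30  {0,2,3,6,7,8} 30  {0,3,4,6,7,8} 120  {0,3,5,6,7,8} 60  {0,4,5,6,7,8} 180  {1,2,3,4,7,8} 15  {1,3,4,6,7,8} 60  {1,4,5,6,7,8} 90  {2,3,4,6,7,8} 30  {2,3,5,6,7,8} 15  {3,4,5,6,7,8} 60
  7 to go: {0,1,2,3,4,7,8} 105  {0,1,3,4,6,7,8} 420  {0,1,4,5,6,7,8} 630  {0,2,3,4,6,7,8} 210  {0,2,3,5,6,7,8} 105  {0,3,4,5,6,7,8} 420  {1,2,3,4,6,7,8} 105  {1,3,4,5,6,7,8} 210  {2,3,4,5,6,7,8} 105
  if 0:a drops first: 420 orders
  if 1:f drops first: 840 orders
  if 2:c drops first: 1680 orders
  if 5:b drops first: 840 orders
heap linearizations: 3780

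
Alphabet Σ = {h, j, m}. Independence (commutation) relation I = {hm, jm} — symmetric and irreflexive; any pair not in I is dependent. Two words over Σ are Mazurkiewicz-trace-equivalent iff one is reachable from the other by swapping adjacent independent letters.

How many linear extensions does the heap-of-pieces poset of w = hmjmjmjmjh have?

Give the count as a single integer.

drop 0:h onto floor
drop 1:m onto floor
drop 2:j onto {0:h}
drop 3:m onto {1:m}
drop 4:j onto {2:j}
drop 5:m onto {3:m}
drop 6:j onto {4:j}
drop 7:m onto {5:m}
drop 8:j onto {6:j}
drop 9:h onto {8:j}
ground layer = {0:h, 1:m}
drop-orders for the pieces not yet dropped (sum over which currently-grounded one goes next):
  1 to go: {7} 1  {9} 1
  2 to go: {5,7} 1  {7,9} 2  {8,9} 1
  3 to go: {3,5,7} 1  {5,7,9} 3  {6,8,9} 1  {7,8,9} 3
  4 to go: {1,3,5,7} 1  {3,5,7,9} 4  {4,6,8,9} 1  {5,7,8,9} 6  {6,7,8,9} 4
  5 to go: {1,3,5,7,9} 5  {2,4,6,8,9} 1  {3,5,7,8,9} 10  {4,6,7,8,9} 5  {5,6,7,8,9} 10
  6 to go: {0,2,4,6,8,9} 1  {1,3,5,7,8,9} 15  {2,4,6,7,8,9} 6  {3,5,6,7,8,9} 20  {4,5,6,7,8,9} 15
  7 to go: {0,2,4,6,7,8,9} 7  {1,3,5,6,7,8,9} 35  {2,4,5,6,7,8,9} 21  {3,4,5,6,7,8,9} 35
  8 to go: {0,2,4,5,6,7,8,9} 28  {1,3,4,5,6,7,8,9} 70  {2,3,4,5,6,7,8,9} 56
  if 0:h drops first: 126 orders
  if 1:m drops first: 84 orders
heap linearizations: 210

210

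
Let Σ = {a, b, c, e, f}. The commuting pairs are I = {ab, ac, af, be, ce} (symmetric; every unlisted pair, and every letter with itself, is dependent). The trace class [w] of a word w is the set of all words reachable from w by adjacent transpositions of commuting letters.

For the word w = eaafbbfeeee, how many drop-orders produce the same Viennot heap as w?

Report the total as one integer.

drop 0:e onto floor
drop 1:a onto {0:e}
drop 2:a onto {1:a}
drop 3:f onto {0:e}
drop 4:b onto {3:f}
drop 5:b onto {4:b}
drop 6:f onto {5:b}
drop 7:e onto {2:a, 6:f}
drop 8:e onto {7:e}
drop 9:e onto {8:e}
drop 10:e onto {9:e}
ground layer = {0:e}
drop-orders for the pieces not yet dropped (sum over which currently-grounded one goes next):
  1 to go: {10} 1
  2 to go: {9,10} 1
  3 to go: {8,9,10} 1
  4 to go: {7,8,9,10} 1
  5 to go: {2,7,8,9,10} 1  {6,7,8,9,10} 1
  6 to go: {1,2,7,8,9,10} 1  {2,6,7,8,9,10} 2  {5,6,7,8,9,10} 1
  7 to go: {1,2,6,7,8,9,10} 3  {2,5,6,7,8,9,10} 3  {4,5,6,7,8,9,10} 1
  8 to go: {1,2,5,6,7,8,9,10} 6  {2,4,5,6,7,8,9,10} 4  {3,4,5,6,7,8,9,10} 1
  9 to go: {1,2,4,5,6,7,8,9,10} 10  {2,3,4,5,6,7,8,9,10} 5
  if 0:e drops first: 15 orders

15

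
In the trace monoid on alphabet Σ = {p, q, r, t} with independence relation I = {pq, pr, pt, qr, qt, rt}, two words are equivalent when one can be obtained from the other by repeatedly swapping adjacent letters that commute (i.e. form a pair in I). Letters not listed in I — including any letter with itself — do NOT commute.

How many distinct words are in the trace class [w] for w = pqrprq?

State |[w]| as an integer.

90

piece 0:p — minimal
piece 1:q — minimal
piece 2:r — minimal
piece 3:p rests on {0:p}
piece 4:r rests on {2:r}
piece 5:q rests on {1:q}
minimal pieces: {0:p, 1:q, 2:r}
ways to finish when only these pieces remain (= sum over removing one remaining piece with nothing left below it):
  1 left: {3}→1  {4}→1  {5}→1
  2 left: {0,3}→1  {1,5}→1  {2,4}→1  {3,4}→2  {3,5}→2  {4,5}→2
  3 left: {0,3,4}→3  {0,3,5}→3  {1,3,5}→3  {1,4,5}→3  {2,3,4}→3  {2,4,5}→3  {3,4,5}→6
  4 left: {0,1,3,5}→6  {0,2,3,4}→6  {0,3,4,5}→12  {1,2,4,5}→6  {1,3,4,5}→12  {2,3,4,5}→12
  placing 0:p first → 30 extensions
  placing 1:q first → 30 extensions
  placing 2:r first → 30 extensions
total linear extensions = 90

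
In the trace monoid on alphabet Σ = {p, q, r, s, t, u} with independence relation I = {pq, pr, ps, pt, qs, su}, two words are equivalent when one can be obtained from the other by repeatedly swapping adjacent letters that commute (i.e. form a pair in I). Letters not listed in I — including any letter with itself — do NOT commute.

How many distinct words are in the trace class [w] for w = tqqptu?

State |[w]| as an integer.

drop 0:t onto floor
drop 1:q onto {0:t}
drop 2:q onto {1:q}
drop 3:p onto floor
drop 4:t onto {2:q}
drop 5:u onto {3:p, 4:t}
ground layer = {0:t, 3:p}
drop-orders for the pieces not yet dropped (sum over which currently-grounded one goes next):
  1 to go: {5} 1
  2 to go: {3,5} 1  {4,5} 1
  3 to go: {2,4,5} 1  {3,4,5} 2
  4 to go: {1,2,4,5} 1  {2,3,4,5} 3
  if 0:t drops first: 4 orders
  if 3:p drops first: 1 orders
heap linearizations: 5

5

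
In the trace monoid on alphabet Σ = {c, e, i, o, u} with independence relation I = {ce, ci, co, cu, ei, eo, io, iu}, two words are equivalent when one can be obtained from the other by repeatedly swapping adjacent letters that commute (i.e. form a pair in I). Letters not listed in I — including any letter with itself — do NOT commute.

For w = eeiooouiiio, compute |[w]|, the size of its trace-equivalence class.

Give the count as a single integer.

3300

0(e) covers ∅
1(e) covers 0:e
2(i) covers ∅
3(o) covers ∅
4(o) covers 3:o
5(o) covers 4:o
6(u) covers 1:e, 5:o
7(i) covers 2:i
8(i) covers 7:i
9(i) covers 8:i
10(o) covers 6:u
floor of heap: 0:e, 2:i, 3:o
completions by unplaced set U, small U first (add the entries for U minus each lowest piece of U):
  |U|=1: {9}:1  {10}:1
  |U|=2: {6,10}:1  {8,9}:1  {9,10}:2
  |U|=3: {1,6,10}:1  {5,6,10}:1  {6,9,10}:3  {7,8,9}:1  {8,9,10}:3
  |U|=4: {0,1,6,10}:1  {1,5,6,10}:2  {1,6,9,10}:4  {2,7,8,9}:1  {4,5,6,10}:1  {5,6,9,10}:4  {6,8,9,10}:6  {7,8,9,10}:4
  |U|=5: {0,1,5,6,10}:3  {0,1,6,9,10}:5  {1,4,5,6,10}:3  {1,5,6,9,10}:10  {1,6,8,9,10}:10  {2,7,8,9,10}:5  {3,4,5,6,10}:1  {4,5,6,9,10}:5  {5,6,8,9,10}:10  {6,7,8,9,10}:10
  |U|=6: {0,1,4,5,6,10}:6  {0,1,5,6,9,10}:18  {0,1,6,8,9,10}:15  {1,3,4,5,6,10}:4  {1,4,5,6,9,10}:18  {1,5,6,8,9,10}:30  {1,6,7,8,9,10}:20  {2,6,7,8,9,10}:15  {3,4,5,6,9,10}:6  {4,5,6,8,9,10}:15  {5,6,7,8,9,10}:20
  |U|=7: {0,1,3,4,5,6,10}:10  {0,1,4,5,6,9,10}:42  {0,1,5,6,8,9,10}:63  {0,1,6,7,8,9,10}:35  {1,2,6,7,8,9,10}:35  {1,3,4,5,6,9,10}:28  {1,4,5,6,8,9,10}:63  {1,5,6,7,8,9,10}:70  {2,5,6,7,8,9,10}:35  {3,4,5,6,8,9,10}:21  {4,5,6,7,8,9,10}:35
  |U|=8: {0,1,2,6,7,8,9,10}:70  {0,1,3,4,5,6,9,10}:80  {0,1,4,5,6,8,9,10}:168  {0,1,5,6,7,8,9,10}:168  {1,2,5,6,7,8,9,10}:140  {1,3,4,5,6,8,9,10}:112  {1,4,5,6,7,8,9,10}:168  {2,4,5,6,7,8,9,10}:70  {3,4,5,6,7,8,9,10}:56
  |U|=9: {0,1,2,5,6,7,8,9,10}:378  {0,1,3,4,5,6,8,9,10}:360  {0,1,4,5,6,7,8,9,10}:504  {1,2,4,5,6,7,8,9,10}:378  {1,3,4,5,6,7,8,9,10}:336  {2,3,4,5,6,7,8,9,10}:126
  start at 0(e): 840
  start at 2(i): 1200
  start at 3(o): 1260
sum over floor = 3300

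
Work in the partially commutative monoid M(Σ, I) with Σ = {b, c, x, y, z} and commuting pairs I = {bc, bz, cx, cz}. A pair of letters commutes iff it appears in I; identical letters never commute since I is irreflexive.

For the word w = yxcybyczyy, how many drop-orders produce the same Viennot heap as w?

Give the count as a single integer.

4

#0=y has no predecessor
#1=x depends on [0:y]
#2=c depends on [0:y]
#3=y depends on [1:x, 2:c]
#4=b depends on [3:y]
#5=y depends on [4:b]
#6=c depends on [5:y]
#7=z depends on [5:y]
#8=y depends on [6:c, 7:z]
#9=y depends on [8:y]
sources: [0:y]
N(rest) = Σ N(rest − s) over sources s of rest; N(one piece) = 1:
  size 1 → [9]=1
  size 2 → [8,9]=1
  size 3 → [6,8,9]=1  [7,8,9]=1
  size 4 → [6,7,8,9]=2
  size 5 → [5,6,7,8,9]=2
  size 6 → [4,5,6,7,8,9]=2
  size 7 → [3,4,5,6,7,8,9]=2
  size 8 → [1,3,4,5,6,7,8,9]=2  [2,3,4,5,6,7,8,9]=2
  first=0(y) contributes 4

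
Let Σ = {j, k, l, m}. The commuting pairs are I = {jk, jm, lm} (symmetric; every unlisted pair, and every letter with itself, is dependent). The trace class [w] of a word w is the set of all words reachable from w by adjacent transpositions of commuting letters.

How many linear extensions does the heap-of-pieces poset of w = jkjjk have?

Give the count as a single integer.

10

0(j) covers ∅
1(k) covers ∅
2(j) covers 0:j
3(j) covers 2:j
4(k) covers 1:k
floor of heap: 0:j, 1:k
completions by unplaced set U, small U first (add the entries for U minus each lowest piece of U):
  |U|=1: {3}:1  {4}:1
  |U|=2: {1,4}:1  {2,3}:1  {3,4}:2
  |U|=3: {0,2,3}:1  {1,3,4}:3  {2,3,4}:3
  start at 0(j): 6
  start at 1(k): 4
sum over floor = 10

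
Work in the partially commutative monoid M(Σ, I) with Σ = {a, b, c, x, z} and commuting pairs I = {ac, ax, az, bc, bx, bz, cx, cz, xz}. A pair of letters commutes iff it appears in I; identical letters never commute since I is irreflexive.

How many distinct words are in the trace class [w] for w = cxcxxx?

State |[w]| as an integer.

drop 0:c onto floor
drop 1:x onto floor
drop 2:c onto {0:c}
drop 3:x onto {1:x}
drop 4:x onto {3:x}
drop 5:x onto {4:x}
ground layer = {0:c, 1:x}
drop-orders for the pieces not yet dropped (sum over which currently-grounded one goes next):
  1 to go: {2} 1  {5} 1
  2 to go: {0,2} 1  {2,5} 2  {4,5} 1
  3 to go: {0,2,5} 3  {2,4,5} 3  {3,4,5} 1
  4 to go: {0,2,4,5} 6  {1,3,4,5} 1  {2,3,4,5} 4
  if 0:c drops first: 5 orders
  if 1:x drops first: 10 orders
heap linearizations: 15

15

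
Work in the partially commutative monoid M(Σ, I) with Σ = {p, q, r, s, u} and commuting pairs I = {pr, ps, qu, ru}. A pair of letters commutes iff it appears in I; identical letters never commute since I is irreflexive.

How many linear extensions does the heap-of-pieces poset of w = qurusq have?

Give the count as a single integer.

piece 0:q — minimal
piece 1:u — minimal
piece 2:r rests on {0:q}
piece 3:u rests on {1:u}
piece 4:s rests on {2:r, 3:u}
piece 5:q rests on {4:s}
minimal pieces: {0:q, 1:u}
ways to finish when only these pieces remain (= sum over removing one remaining piece with nothing left below it):
  1 left: {5}→1
  2 left: {4,5}→1
  3 left: {2,4,5}→1  {3,4,5}→1
  4 left: {0,2,4,5}→1  {1,3,4,5}→1  {2,3,4,5}→2
  placing 0:q first → 3 extensions
  placing 1:u first → 3 extensions
total linear extensions = 6

6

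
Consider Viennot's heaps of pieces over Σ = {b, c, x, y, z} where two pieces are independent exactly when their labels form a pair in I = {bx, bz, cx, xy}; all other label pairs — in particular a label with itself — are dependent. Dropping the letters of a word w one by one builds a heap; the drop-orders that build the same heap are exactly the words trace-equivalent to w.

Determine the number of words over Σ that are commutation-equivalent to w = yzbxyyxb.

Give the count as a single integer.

25

#0=y has no predecessor
#1=z depends on [0:y]
#2=b depends on [0:y]
#3=x depends on [1:z]
#4=y depends on [1:z, 2:b]
#5=y depends on [4:y]
#6=x depends on [3:x]
#7=b depends on [5:y]
sources: [0:y]
N(rest) = Σ N(rest − s) over sources s of rest; N(one piece) = 1:
  size 1 → [6]=1  [7]=1
  size 2 → [3,6]=1  [5,7]=1  [6,7]=2
  size 3 → [3,6,7]=3  [4,5,7]=1  [5,6,7]=3
  size 4 → [2,4,5,7]=1  [3,5,6,7]=6  [4,5,6,7]=4
  size 5 → [2,4,5,6,7]=5  [3,4,5,6,7]=10
  size 6 → [1,3,4,5,6,7]=10  [2,3,4,5,6,7]=15
  first=0(y) contributes 25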